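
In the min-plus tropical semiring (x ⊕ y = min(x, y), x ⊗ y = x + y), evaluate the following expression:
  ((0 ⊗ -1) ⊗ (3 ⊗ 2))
((0 ⊗ -1) ⊗ (3 ⊗ 2)) = 4

Expand innermost to outermost. Recall ⊕ takes the minimum of its arguments and ⊗ takes their sum. Working out the expression ((0 ⊗ -1) ⊗ (3 ⊗ 2)) gives 4.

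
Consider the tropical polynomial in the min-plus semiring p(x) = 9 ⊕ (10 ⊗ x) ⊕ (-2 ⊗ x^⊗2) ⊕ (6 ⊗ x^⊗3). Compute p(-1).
p(-1) = -4

A tropical monomial a ⊗ x^⊗i evaluates to a + i · x. Evaluating each term at x = -1:
  Term 0 contributes 9 + 0 · -1 = 9
  Term 1 contributes 10 + 1 · -1 = 9
  Term 2 contributes -2 + 2 · -1 = -4
  Term 3 contributes 6 + 3 · -1 = 3
p(-1) = ⊕ of these = min[9, 9, -4, 3] = -4.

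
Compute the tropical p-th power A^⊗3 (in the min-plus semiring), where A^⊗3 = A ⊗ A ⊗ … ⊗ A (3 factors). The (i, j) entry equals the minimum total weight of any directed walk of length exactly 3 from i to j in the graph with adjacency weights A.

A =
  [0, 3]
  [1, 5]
A^⊗3 =
  [0, 3]
  [1, 4]

Each entry (A^⊗3)_ij equals the minimum over all length-3 walks i = v_0 → v_1 → … → v_3 = j of Σ_t A[v_t][v_{t+1}]. For example, for (i, j) = (0, 1) we minimise over 4 possible intermediate vertex sequences; the minimum is 3, attained along the walk 0 → 0 → 0 → 1.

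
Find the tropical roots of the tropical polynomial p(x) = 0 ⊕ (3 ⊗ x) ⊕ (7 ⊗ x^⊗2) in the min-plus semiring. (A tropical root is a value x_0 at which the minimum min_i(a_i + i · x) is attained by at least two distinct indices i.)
Roots: {-4, -3}

Each tropical root is a break point of the lower envelope of the lines y = a_i + i · x (there are 3 lines, with slopes 0, 1, ..., 2). Only the lines that attain the minimum somewhere contribute to roots; other lines are dominated. Here the surviving (envelope) indices are i = 2, i = 1, i = 0.
Intersections between consecutive envelope lines give the roots: for adjacent envelope indices i < j the intersection is x = (a_i − a_j) / (j − i). Reading off the sorted break points: {-4, -3}.
Verification: at each break x_0, at least two indices attain the minimum of min_i(a_i + i · x_0).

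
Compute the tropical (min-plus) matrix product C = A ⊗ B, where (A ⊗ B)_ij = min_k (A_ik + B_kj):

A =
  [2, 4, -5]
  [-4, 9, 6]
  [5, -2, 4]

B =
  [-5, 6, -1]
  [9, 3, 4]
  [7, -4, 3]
A ⊗ B =
  [-3, -9, -2]
  [-9, 2, -5]
  [0, 0, 2]

Apply the min-plus product entry-by-entry:
  C[0][0] = min over k of (A[0][0] + B[0][0] = 2 + -5 = -3, A[0][1] + B[1][0] = 4 + 9 = 13, A[0][2] + B[2][0] = -5 + 7 = 2) = -3 (attained at k = 0)
  C[0][1] = min over k of (A[0][0] + B[0][1] = 2 + 6 = 8, A[0][1] + B[1][1] = 4 + 3 = 7, A[0][2] + B[2][1] = -5 + -4 = -9) = -9 (attained at k = 2)
  C[0][2] = min over k of (A[0][0] + B[0][2] = 2 + -1 = 1, A[0][1] + B[1][2] = 4 + 4 = 8, A[0][2] + B[2][2] = -5 + 3 = -2) = -2 (attained at k = 2)
  C[1][0] = min over k of (A[1][0] + B[0][0] = -4 + -5 = -9, A[1][1] + B[1][0] = 9 + 9 = 18, A[1][2] + B[2][0] = 6 + 7 = 13) = -9 (attained at k = 0)
  C[1][1] = min over k of (A[1][0] + B[0][1] = -4 + 6 = 2, A[1][1] + B[1][1] = 9 + 3 = 12, A[1][2] + B[2][1] = 6 + -4 = 2) = 2 (attained at k = 0)
  C[1][2] = min over k of (A[1][0] + B[0][2] = -4 + -1 = -5, A[1][1] + B[1][2] = 9 + 4 = 13, A[1][2] + B[2][2] = 6 + 3 = 9) = -5 (attained at k = 0)
  C[2][0] = min over k of (A[2][0] + B[0][0] = 5 + -5 = 0, A[2][1] + B[1][0] = -2 + 9 = 7, A[2][2] + B[2][0] = 4 + 7 = 11) = 0 (attained at k = 0)
  C[2][1] = min over k of (A[2][0] + B[0][1] = 5 + 6 = 11, A[2][1] + B[1][1] = -2 + 3 = 1, A[2][2] + B[2][1] = 4 + -4 = 0) = 0 (attained at k = 2)
  C[2][2] = min over k of (A[2][0] + B[0][2] = 5 + -1 = 4, A[2][1] + B[1][2] = -2 + 4 = 2, A[2][2] + B[2][2] = 4 + 3 = 7) = 2 (attained at k = 1)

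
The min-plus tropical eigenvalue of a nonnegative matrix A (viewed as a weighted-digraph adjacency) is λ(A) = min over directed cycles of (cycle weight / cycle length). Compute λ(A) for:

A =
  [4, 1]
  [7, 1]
λ(A) = 1

Enumerate directed cycles and compute their means (weight / length). Sample:
  cycle 0 → 0: weight = 4, length = 1, mean = 4/1 ≈ 4.000
  cycle 1 → 1: weight = 1, length = 1, mean = 1/1 ≈ 1.000
  cycle 0 → 1 → 0: weight = 8, length = 2, mean = 8/2 ≈ 4.000
  cycle 1 → 0 → 1: weight = 8, length = 2, mean = 8/2 ≈ 4.000
Minimum mean = 1.000, attained e.g. along the cycle 1 → 1 with weight 1 and length 1. So λ(A) = 1/1 = 1.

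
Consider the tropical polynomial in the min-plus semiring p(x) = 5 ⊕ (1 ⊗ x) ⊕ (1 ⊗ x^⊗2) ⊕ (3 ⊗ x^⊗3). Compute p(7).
p(7) = 5

A tropical monomial a ⊗ x^⊗i evaluates to a + i · x. Evaluating each term at x = 7:
  Term 0 contributes 5 + 0 · 7 = 5
  Term 1 contributes 1 + 1 · 7 = 8
  Term 2 contributes 1 + 2 · 7 = 15
  Term 3 contributes 3 + 3 · 7 = 24
p(7) = ⊕ of these = min[5, 8, 15, 24] = 5.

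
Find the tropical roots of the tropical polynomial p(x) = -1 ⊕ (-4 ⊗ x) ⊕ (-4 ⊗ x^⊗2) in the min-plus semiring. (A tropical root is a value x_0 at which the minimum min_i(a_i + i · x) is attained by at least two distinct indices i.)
Roots: {0, 3}

Each tropical root is a break point of the lower envelope of the lines y = a_i + i · x (there are 3 lines, with slopes 0, 1, ..., 2). Only the lines that attain the minimum somewhere contribute to roots; other lines are dominated. Here the surviving (envelope) indices are i = 2, i = 1, i = 0.
Intersections between consecutive envelope lines give the roots: for adjacent envelope indices i < j the intersection is x = (a_i − a_j) / (j − i). Reading off the sorted break points: {0, 3}.
Verification: at each break x_0, at least two indices attain the minimum of min_i(a_i + i · x_0).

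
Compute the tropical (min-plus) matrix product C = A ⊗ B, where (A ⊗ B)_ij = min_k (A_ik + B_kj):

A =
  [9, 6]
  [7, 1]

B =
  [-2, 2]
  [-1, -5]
A ⊗ B =
  [5, 1]
  [0, -4]

Apply the min-plus product entry-by-entry:
  C[0][0] = min over k of (A[0][0] + B[0][0] = 9 + -2 = 7, A[0][1] + B[1][0] = 6 + -1 = 5) = 5 (attained at k = 1)
  C[0][1] = min over k of (A[0][0] + B[0][1] = 9 + 2 = 11, A[0][1] + B[1][1] = 6 + -5 = 1) = 1 (attained at k = 1)
  C[1][0] = min over k of (A[1][0] + B[0][0] = 7 + -2 = 5, A[1][1] + B[1][0] = 1 + -1 = 0) = 0 (attained at k = 1)
  C[1][1] = min over k of (A[1][0] + B[0][1] = 7 + 2 = 9, A[1][1] + B[1][1] = 1 + -5 = -4) = -4 (attained at k = 1)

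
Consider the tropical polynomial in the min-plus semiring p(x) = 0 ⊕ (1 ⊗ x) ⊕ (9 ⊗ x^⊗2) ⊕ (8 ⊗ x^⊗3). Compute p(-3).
p(-3) = -2

A tropical monomial a ⊗ x^⊗i evaluates to a + i · x. Evaluating each term at x = -3:
  Term 0 contributes 0 + 0 · -3 = 0
  Term 1 contributes 1 + 1 · -3 = -2
  Term 2 contributes 9 + 2 · -3 = 3
  Term 3 contributes 8 + 3 · -3 = -1
p(-3) = ⊕ of these = min[0, -2, 3, -1] = -2.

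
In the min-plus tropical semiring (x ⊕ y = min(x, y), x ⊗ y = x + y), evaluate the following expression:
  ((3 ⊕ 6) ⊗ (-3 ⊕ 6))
((3 ⊕ 6) ⊗ (-3 ⊕ 6)) = 0

Expand innermost to outermost. Recall ⊕ takes the minimum of its arguments and ⊗ takes their sum. Working out the expression ((3 ⊕ 6) ⊗ (-3 ⊕ 6)) gives 0.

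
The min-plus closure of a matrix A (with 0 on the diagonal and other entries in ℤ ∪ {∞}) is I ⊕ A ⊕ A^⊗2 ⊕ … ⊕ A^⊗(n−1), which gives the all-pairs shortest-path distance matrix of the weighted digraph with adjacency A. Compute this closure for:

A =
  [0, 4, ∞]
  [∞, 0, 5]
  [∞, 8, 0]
Closure =
  [0, 4, 9]
  [∞, 0, 5]
  [∞, 8, 0]

This is the Floyd-Warshall all-pairs shortest-path computation. For each intermediate vertex k = 0, 1, …, 2, update dist[i][j] ← min(dist[i][j], dist[i][k] + dist[k][j]). The final matrix gives, for each (i, j), the minimum total weight of any directed path from i to j (possibly empty when i = j).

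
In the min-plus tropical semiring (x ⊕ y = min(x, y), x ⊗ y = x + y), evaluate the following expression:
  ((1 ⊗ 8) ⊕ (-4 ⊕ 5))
((1 ⊗ 8) ⊕ (-4 ⊕ 5)) = -4

Expand innermost to outermost. Recall ⊕ takes the minimum of its arguments and ⊗ takes their sum. Working out the expression ((1 ⊗ 8) ⊕ (-4 ⊕ 5)) gives -4.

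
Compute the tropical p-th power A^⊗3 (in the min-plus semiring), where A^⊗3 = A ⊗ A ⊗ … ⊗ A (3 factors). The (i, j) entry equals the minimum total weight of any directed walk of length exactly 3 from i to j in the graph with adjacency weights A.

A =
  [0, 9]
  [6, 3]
A^⊗3 =
  [0, 9]
  [6, 9]

Each entry (A^⊗3)_ij equals the minimum over all length-3 walks i = v_0 → v_1 → … → v_3 = j of Σ_t A[v_t][v_{t+1}]. For example, for (i, j) = (0, 1) we minimise over 4 possible intermediate vertex sequences; the minimum is 9, attained along the walk 0 → 0 → 0 → 1.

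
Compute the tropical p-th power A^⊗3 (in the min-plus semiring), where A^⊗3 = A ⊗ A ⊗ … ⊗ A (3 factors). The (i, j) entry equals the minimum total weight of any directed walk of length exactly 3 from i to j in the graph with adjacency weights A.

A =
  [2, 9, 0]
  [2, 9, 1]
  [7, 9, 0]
A^⊗3 =
  [6, 9, 0]
  [6, 10, 1]
  [7, 9, 0]

Each entry (A^⊗3)_ij equals the minimum over all length-3 walks i = v_0 → v_1 → … → v_3 = j of Σ_t A[v_t][v_{t+1}]. For example, for (i, j) = (0, 2) we minimise over 9 possible intermediate vertex sequences; the minimum is 0, attained along the walk 0 → 2 → 2 → 2.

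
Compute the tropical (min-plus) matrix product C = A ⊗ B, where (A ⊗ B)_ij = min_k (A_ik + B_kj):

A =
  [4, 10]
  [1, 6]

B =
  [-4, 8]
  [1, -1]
A ⊗ B =
  [0, 9]
  [-3, 5]

Apply the min-plus product entry-by-entry:
  C[0][0] = min over k of (A[0][0] + B[0][0] = 4 + -4 = 0, A[0][1] + B[1][0] = 10 + 1 = 11) = 0 (attained at k = 0)
  C[0][1] = min over k of (A[0][0] + B[0][1] = 4 + 8 = 12, A[0][1] + B[1][1] = 10 + -1 = 9) = 9 (attained at k = 1)
  C[1][0] = min over k of (A[1][0] + B[0][0] = 1 + -4 = -3, A[1][1] + B[1][0] = 6 + 1 = 7) = -3 (attained at k = 0)
  C[1][1] = min over k of (A[1][0] + B[0][1] = 1 + 8 = 9, A[1][1] + B[1][1] = 6 + -1 = 5) = 5 (attained at k = 1)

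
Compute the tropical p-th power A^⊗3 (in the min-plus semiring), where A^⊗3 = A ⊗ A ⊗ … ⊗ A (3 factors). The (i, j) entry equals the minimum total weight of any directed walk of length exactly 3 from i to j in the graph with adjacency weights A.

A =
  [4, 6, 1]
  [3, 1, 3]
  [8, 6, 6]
A^⊗3 =
  [10, 8, 9]
  [5, 3, 5]
  [10, 8, 10]

Each entry (A^⊗3)_ij equals the minimum over all length-3 walks i = v_0 → v_1 → … → v_3 = j of Σ_t A[v_t][v_{t+1}]. For example, for (i, j) = (0, 2) we minimise over 9 possible intermediate vertex sequences; the minimum is 9, attained along the walk 0 → 0 → 0 → 2.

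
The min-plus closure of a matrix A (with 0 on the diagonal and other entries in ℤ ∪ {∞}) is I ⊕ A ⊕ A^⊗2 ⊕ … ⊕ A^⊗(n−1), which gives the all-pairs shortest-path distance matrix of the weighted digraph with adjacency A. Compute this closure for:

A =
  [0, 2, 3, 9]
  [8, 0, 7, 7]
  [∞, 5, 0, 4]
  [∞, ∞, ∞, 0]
Closure =
  [0, 2, 3, 7]
  [8, 0, 7, 7]
  [13, 5, 0, 4]
  [∞, ∞, ∞, 0]

This is the Floyd-Warshall all-pairs shortest-path computation. For each intermediate vertex k = 0, 1, …, 3, update dist[i][j] ← min(dist[i][j], dist[i][k] + dist[k][j]). The final matrix gives, for each (i, j), the minimum total weight of any directed path from i to j (possibly empty when i = j).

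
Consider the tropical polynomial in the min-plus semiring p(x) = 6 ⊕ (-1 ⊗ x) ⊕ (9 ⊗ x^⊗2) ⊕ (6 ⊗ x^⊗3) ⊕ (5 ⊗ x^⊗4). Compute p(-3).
p(-3) = -7

A tropical monomial a ⊗ x^⊗i evaluates to a + i · x. Evaluating each term at x = -3:
  Term 0 contributes 6 + 0 · -3 = 6
  Term 1 contributes -1 + 1 · -3 = -4
  Term 2 contributes 9 + 2 · -3 = 3
  Term 3 contributes 6 + 3 · -3 = -3
  Term 4 contributes 5 + 4 · -3 = -7
p(-3) = ⊕ of these = min[6, -4, 3, -3, -7] = -7.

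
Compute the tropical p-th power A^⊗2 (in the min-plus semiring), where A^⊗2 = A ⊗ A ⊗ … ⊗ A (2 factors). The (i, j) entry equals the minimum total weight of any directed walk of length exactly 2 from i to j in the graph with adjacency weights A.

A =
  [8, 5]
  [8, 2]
A^⊗2 =
  [13, 7]
  [10, 4]

Each entry (A^⊗2)_ij equals the minimum over all length-2 walks i = v_0 → v_1 → … → v_2 = j of Σ_t A[v_t][v_{t+1}]. For example, for (i, j) = (0, 1) we minimise over 2 possible intermediate vertex sequences; the minimum is 7, attained along the walk 0 → 1 → 1.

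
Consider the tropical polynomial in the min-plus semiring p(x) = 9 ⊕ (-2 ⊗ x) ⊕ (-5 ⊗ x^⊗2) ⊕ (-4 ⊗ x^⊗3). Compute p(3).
p(3) = 1

A tropical monomial a ⊗ x^⊗i evaluates to a + i · x. Evaluating each term at x = 3:
  Term 0 contributes 9 + 0 · 3 = 9
  Term 1 contributes -2 + 1 · 3 = 1
  Term 2 contributes -5 + 2 · 3 = 1
  Term 3 contributes -4 + 3 · 3 = 5
p(3) = ⊕ of these = min[9, 1, 1, 5] = 1.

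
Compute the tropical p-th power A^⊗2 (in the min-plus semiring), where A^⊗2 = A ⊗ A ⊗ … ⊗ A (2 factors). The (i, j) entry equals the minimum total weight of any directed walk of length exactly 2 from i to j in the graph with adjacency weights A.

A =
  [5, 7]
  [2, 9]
A^⊗2 =
  [9, 12]
  [7, 9]

Each entry (A^⊗2)_ij equals the minimum over all length-2 walks i = v_0 → v_1 → … → v_2 = j of Σ_t A[v_t][v_{t+1}]. For example, for (i, j) = (0, 1) we minimise over 2 possible intermediate vertex sequences; the minimum is 12, attained along the walk 0 → 0 → 1.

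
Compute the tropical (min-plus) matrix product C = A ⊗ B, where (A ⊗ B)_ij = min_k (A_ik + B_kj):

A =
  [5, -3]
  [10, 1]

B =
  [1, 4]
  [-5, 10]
A ⊗ B =
  [-8, 7]
  [-4, 11]

Apply the min-plus product entry-by-entry:
  C[0][0] = min over k of (A[0][0] + B[0][0] = 5 + 1 = 6, A[0][1] + B[1][0] = -3 + -5 = -8) = -8 (attained at k = 1)
  C[0][1] = min over k of (A[0][0] + B[0][1] = 5 + 4 = 9, A[0][1] + B[1][1] = -3 + 10 = 7) = 7 (attained at k = 1)
  C[1][0] = min over k of (A[1][0] + B[0][0] = 10 + 1 = 11, A[1][1] + B[1][0] = 1 + -5 = -4) = -4 (attained at k = 1)
  C[1][1] = min over k of (A[1][0] + B[0][1] = 10 + 4 = 14, A[1][1] + B[1][1] = 1 + 10 = 11) = 11 (attained at k = 1)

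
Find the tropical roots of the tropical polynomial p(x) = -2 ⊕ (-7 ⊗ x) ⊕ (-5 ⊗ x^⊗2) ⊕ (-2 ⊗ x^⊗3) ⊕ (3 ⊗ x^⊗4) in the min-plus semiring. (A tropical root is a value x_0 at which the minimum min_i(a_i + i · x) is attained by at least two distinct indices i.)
Roots: {-5, -3, -2, 5}

Each tropical root is a break point of the lower envelope of the lines y = a_i + i · x (there are 5 lines, with slopes 0, 1, ..., 4). Only the lines that attain the minimum somewhere contribute to roots; other lines are dominated. Here the surviving (envelope) indices are i = 4, i = 3, i = 2, i = 1, i = 0.
Intersections between consecutive envelope lines give the roots: for adjacent envelope indices i < j the intersection is x = (a_i − a_j) / (j − i). Reading off the sorted break points: {-5, -3, -2, 5}.
Verification: at each break x_0, at least two indices attain the minimum of min_i(a_i + i · x_0).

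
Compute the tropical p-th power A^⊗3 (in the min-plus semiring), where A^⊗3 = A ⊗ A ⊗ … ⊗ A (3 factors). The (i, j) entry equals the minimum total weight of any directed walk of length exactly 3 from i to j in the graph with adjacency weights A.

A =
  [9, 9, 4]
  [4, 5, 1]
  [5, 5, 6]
A^⊗3 =
  [13, 14, 10]
  [10, 11, 7]
  [11, 11, 11]

Each entry (A^⊗3)_ij equals the minimum over all length-3 walks i = v_0 → v_1 → … → v_3 = j of Σ_t A[v_t][v_{t+1}]. For example, for (i, j) = (0, 2) we minimise over 9 possible intermediate vertex sequences; the minimum is 10, attained along the walk 0 → 2 → 1 → 2.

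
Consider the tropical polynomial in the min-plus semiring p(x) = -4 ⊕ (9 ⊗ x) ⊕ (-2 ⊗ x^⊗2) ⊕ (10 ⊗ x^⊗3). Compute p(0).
p(0) = -4

A tropical monomial a ⊗ x^⊗i evaluates to a + i · x. Evaluating each term at x = 0:
  Term 0 contributes -4 + 0 · 0 = -4
  Term 1 contributes 9 + 1 · 0 = 9
  Term 2 contributes -2 + 2 · 0 = -2
  Term 3 contributes 10 + 3 · 0 = 10
p(0) = ⊕ of these = min[-4, 9, -2, 10] = -4.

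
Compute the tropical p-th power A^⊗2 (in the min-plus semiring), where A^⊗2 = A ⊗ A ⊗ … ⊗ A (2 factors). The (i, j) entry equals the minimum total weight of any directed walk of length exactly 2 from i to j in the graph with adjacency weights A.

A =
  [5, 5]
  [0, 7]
A^⊗2 =
  [5, 10]
  [5, 5]

Each entry (A^⊗2)_ij equals the minimum over all length-2 walks i = v_0 → v_1 → … → v_2 = j of Σ_t A[v_t][v_{t+1}]. For example, for (i, j) = (0, 1) we minimise over 2 possible intermediate vertex sequences; the minimum is 10, attained along the walk 0 → 0 → 1.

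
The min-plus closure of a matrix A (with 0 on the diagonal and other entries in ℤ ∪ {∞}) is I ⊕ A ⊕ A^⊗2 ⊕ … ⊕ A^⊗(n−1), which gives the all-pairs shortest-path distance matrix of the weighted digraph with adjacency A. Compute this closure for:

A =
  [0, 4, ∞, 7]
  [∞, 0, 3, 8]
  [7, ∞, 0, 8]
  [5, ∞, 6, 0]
Closure =
  [0, 4, 7, 7]
  [10, 0, 3, 8]
  [7, 11, 0, 8]
  [5, 9, 6, 0]

This is the Floyd-Warshall all-pairs shortest-path computation. For each intermediate vertex k = 0, 1, …, 3, update dist[i][j] ← min(dist[i][j], dist[i][k] + dist[k][j]). The final matrix gives, for each (i, j), the minimum total weight of any directed path from i to j (possibly empty when i = j).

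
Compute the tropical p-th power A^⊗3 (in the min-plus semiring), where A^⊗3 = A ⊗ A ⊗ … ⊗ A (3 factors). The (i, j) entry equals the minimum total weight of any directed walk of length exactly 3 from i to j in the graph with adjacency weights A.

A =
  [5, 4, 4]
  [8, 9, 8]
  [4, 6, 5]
A^⊗3 =
  [13, 12, 12]
  [16, 16, 16]
  [12, 13, 13]

Each entry (A^⊗3)_ij equals the minimum over all length-3 walks i = v_0 → v_1 → … → v_3 = j of Σ_t A[v_t][v_{t+1}]. For example, for (i, j) = (0, 2) we minimise over 9 possible intermediate vertex sequences; the minimum is 12, attained along the walk 0 → 2 → 0 → 2.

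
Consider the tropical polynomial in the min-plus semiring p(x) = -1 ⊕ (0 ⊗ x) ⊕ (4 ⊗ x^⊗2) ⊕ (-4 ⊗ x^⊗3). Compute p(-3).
p(-3) = -13

A tropical monomial a ⊗ x^⊗i evaluates to a + i · x. Evaluating each term at x = -3:
  Term 0 contributes -1 + 0 · -3 = -1
  Term 1 contributes 0 + 1 · -3 = -3
  Term 2 contributes 4 + 2 · -3 = -2
  Term 3 contributes -4 + 3 · -3 = -13
p(-3) = ⊕ of these = min[-1, -3, -2, -13] = -13.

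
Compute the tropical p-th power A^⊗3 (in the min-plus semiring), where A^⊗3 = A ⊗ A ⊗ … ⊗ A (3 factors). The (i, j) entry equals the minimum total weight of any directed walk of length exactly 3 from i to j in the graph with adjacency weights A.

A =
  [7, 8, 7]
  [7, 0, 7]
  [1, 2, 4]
A^⊗3 =
  [12, 8, 15]
  [7, 0, 7]
  [9, 2, 9]

Each entry (A^⊗3)_ij equals the minimum over all length-3 walks i = v_0 → v_1 → … → v_3 = j of Σ_t A[v_t][v_{t+1}]. For example, for (i, j) = (0, 2) we minimise over 9 possible intermediate vertex sequences; the minimum is 15, attained along the walk 0 → 1 → 1 → 2.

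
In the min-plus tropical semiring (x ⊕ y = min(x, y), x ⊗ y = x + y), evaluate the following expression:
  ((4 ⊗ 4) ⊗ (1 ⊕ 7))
((4 ⊗ 4) ⊗ (1 ⊕ 7)) = 9

Expand innermost to outermost. Recall ⊕ takes the minimum of its arguments and ⊗ takes their sum. Working out the expression ((4 ⊗ 4) ⊗ (1 ⊕ 7)) gives 9.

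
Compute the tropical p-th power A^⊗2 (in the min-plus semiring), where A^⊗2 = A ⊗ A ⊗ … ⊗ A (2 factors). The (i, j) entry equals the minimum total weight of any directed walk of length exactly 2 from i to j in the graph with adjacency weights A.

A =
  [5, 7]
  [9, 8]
A^⊗2 =
  [10, 12]
  [14, 16]

Each entry (A^⊗2)_ij equals the minimum over all length-2 walks i = v_0 → v_1 → … → v_2 = j of Σ_t A[v_t][v_{t+1}]. For example, for (i, j) = (0, 1) we minimise over 2 possible intermediate vertex sequences; the minimum is 12, attained along the walk 0 → 0 → 1.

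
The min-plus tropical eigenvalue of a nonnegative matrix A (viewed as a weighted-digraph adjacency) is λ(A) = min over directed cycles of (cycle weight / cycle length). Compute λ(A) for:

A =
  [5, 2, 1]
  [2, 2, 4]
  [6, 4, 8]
λ(A) = 2

Enumerate directed cycles and compute their means (weight / length). Sample:
  cycle 0 → 0: weight = 5, length = 1, mean = 5/1 ≈ 5.000
  cycle 1 → 1: weight = 2, length = 1, mean = 2/1 ≈ 2.000
  cycle 2 → 2: weight = 8, length = 1, mean = 8/1 ≈ 8.000
  cycle 0 → 1 → 0: weight = 4, length = 2, mean = 4/2 ≈ 2.000
  cycle 0 → 2 → 0: weight = 7, length = 2, mean = 7/2 ≈ 3.500
  cycle 1 → 0 → 1: weight = 4, length = 2, mean = 4/2 ≈ 2.000
Minimum mean = 2.000, attained e.g. along the cycle 1 → 1 with weight 2 and length 1. So λ(A) = 2/1 = 2.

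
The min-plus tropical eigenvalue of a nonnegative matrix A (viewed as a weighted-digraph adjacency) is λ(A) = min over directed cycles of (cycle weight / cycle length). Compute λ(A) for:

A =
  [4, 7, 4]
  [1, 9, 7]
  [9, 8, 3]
λ(A) = 3

Enumerate directed cycles and compute their means (weight / length). Sample:
  cycle 0 → 0: weight = 4, length = 1, mean = 4/1 ≈ 4.000
  cycle 1 → 1: weight = 9, length = 1, mean = 9/1 ≈ 9.000
  cycle 2 → 2: weight = 3, length = 1, mean = 3/1 ≈ 3.000
  cycle 0 → 1 → 0: weight = 8, length = 2, mean = 8/2 ≈ 4.000
  cycle 0 → 2 → 0: weight = 13, length = 2, mean = 13/2 ≈ 6.500
  cycle 1 → 0 → 1: weight = 8, length = 2, mean = 8/2 ≈ 4.000
Minimum mean = 3.000, attained e.g. along the cycle 2 → 2 with weight 3 and length 1. So λ(A) = 3/1 = 3.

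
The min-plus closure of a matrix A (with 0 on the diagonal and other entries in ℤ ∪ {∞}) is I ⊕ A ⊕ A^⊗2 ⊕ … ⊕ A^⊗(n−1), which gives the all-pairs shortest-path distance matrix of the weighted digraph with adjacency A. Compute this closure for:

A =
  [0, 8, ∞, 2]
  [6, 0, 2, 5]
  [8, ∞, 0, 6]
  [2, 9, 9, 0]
Closure =
  [0, 8, 10, 2]
  [6, 0, 2, 5]
  [8, 15, 0, 6]
  [2, 9, 9, 0]

This is the Floyd-Warshall all-pairs shortest-path computation. For each intermediate vertex k = 0, 1, …, 3, update dist[i][j] ← min(dist[i][j], dist[i][k] + dist[k][j]). The final matrix gives, for each (i, j), the minimum total weight of any directed path from i to j (possibly empty when i = j).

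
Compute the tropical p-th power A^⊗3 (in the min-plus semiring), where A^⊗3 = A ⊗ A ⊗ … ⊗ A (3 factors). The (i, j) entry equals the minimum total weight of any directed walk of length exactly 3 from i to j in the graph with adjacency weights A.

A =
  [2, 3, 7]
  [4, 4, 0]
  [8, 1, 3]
A^⊗3 =
  [6, 4, 5]
  [5, 4, 1]
  [7, 2, 4]

Each entry (A^⊗3)_ij equals the minimum over all length-3 walks i = v_0 → v_1 → … → v_3 = j of Σ_t A[v_t][v_{t+1}]. For example, for (i, j) = (0, 2) we minimise over 9 possible intermediate vertex sequences; the minimum is 5, attained along the walk 0 → 0 → 1 → 2.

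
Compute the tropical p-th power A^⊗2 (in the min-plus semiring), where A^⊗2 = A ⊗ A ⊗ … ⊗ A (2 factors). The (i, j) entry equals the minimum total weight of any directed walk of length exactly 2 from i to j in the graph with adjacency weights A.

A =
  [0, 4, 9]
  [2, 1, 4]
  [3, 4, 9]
A^⊗2 =
  [0, 4, 8]
  [2, 2, 5]
  [3, 5, 8]

Each entry (A^⊗2)_ij equals the minimum over all length-2 walks i = v_0 → v_1 → … → v_2 = j of Σ_t A[v_t][v_{t+1}]. For example, for (i, j) = (0, 2) we minimise over 3 possible intermediate vertex sequences; the minimum is 8, attained along the walk 0 → 1 → 2.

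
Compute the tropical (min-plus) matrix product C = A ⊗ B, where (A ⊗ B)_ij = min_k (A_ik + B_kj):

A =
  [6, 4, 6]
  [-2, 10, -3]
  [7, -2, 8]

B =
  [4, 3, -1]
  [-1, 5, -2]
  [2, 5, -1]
A ⊗ B =
  [3, 9, 2]
  [-1, 1, -4]
  [-3, 3, -4]

Apply the min-plus product entry-by-entry:
  C[0][0] = min over k of (A[0][0] + B[0][0] = 6 + 4 = 10, A[0][1] + B[1][0] = 4 + -1 = 3, A[0][2] + B[2][0] = 6 + 2 = 8) = 3 (attained at k = 1)
  C[0][1] = min over k of (A[0][0] + B[0][1] = 6 + 3 = 9, A[0][1] + B[1][1] = 4 + 5 = 9, A[0][2] + B[2][1] = 6 + 5 = 11) = 9 (attained at k = 0)
  C[0][2] = min over k of (A[0][0] + B[0][2] = 6 + -1 = 5, A[0][1] + B[1][2] = 4 + -2 = 2, A[0][2] + B[2][2] = 6 + -1 = 5) = 2 (attained at k = 1)
  C[1][0] = min over k of (A[1][0] + B[0][0] = -2 + 4 = 2, A[1][1] + B[1][0] = 10 + -1 = 9, A[1][2] + B[2][0] = -3 + 2 = -1) = -1 (attained at k = 2)
  C[1][1] = min over k of (A[1][0] + B[0][1] = -2 + 3 = 1, A[1][1] + B[1][1] = 10 + 5 = 15, A[1][2] + B[2][1] = -3 + 5 = 2) = 1 (attained at k = 0)
  C[1][2] = min over k of (A[1][0] + B[0][2] = -2 + -1 = -3, A[1][1] + B[1][2] = 10 + -2 = 8, A[1][2] + B[2][2] = -3 + -1 = -4) = -4 (attained at k = 2)
  C[2][0] = min over k of (A[2][0] + B[0][0] = 7 + 4 = 11, A[2][1] + B[1][0] = -2 + -1 = -3, A[2][2] + B[2][0] = 8 + 2 = 10) = -3 (attained at k = 1)
  C[2][1] = min over k of (A[2][0] + B[0][1] = 7 + 3 = 10, A[2][1] + B[1][1] = -2 + 5 = 3, A[2][2] + B[2][1] = 8 + 5 = 13) = 3 (attained at k = 1)
  C[2][2] = min over k of (A[2][0] + B[0][2] = 7 + -1 = 6, A[2][1] + B[1][2] = -2 + -2 = -4, A[2][2] + B[2][2] = 8 + -1 = 7) = -4 (attained at k = 1)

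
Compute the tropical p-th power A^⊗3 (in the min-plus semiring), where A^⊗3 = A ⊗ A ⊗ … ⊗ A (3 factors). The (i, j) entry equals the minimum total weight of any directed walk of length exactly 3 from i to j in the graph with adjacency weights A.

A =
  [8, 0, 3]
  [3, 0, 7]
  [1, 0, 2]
A^⊗3 =
  [3, 0, 6]
  [3, 0, 6]
  [3, 0, 6]

Each entry (A^⊗3)_ij equals the minimum over all length-3 walks i = v_0 → v_1 → … → v_3 = j of Σ_t A[v_t][v_{t+1}]. For example, for (i, j) = (0, 2) we minimise over 9 possible intermediate vertex sequences; the minimum is 6, attained along the walk 0 → 1 → 0 → 2.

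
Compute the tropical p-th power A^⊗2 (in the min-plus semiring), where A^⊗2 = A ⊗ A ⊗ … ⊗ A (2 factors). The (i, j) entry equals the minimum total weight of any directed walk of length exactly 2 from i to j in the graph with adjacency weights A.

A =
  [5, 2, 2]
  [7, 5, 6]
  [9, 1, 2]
A^⊗2 =
  [9, 3, 4]
  [12, 7, 8]
  [8, 3, 4]

Each entry (A^⊗2)_ij equals the minimum over all length-2 walks i = v_0 → v_1 → … → v_2 = j of Σ_t A[v_t][v_{t+1}]. For example, for (i, j) = (0, 2) we minimise over 3 possible intermediate vertex sequences; the minimum is 4, attained along the walk 0 → 2 → 2.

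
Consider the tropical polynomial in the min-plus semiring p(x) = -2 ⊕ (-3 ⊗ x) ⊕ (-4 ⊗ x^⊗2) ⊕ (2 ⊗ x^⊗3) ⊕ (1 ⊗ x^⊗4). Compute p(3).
p(3) = -2

A tropical monomial a ⊗ x^⊗i evaluates to a + i · x. Evaluating each term at x = 3:
  Term 0 contributes -2 + 0 · 3 = -2
  Term 1 contributes -3 + 1 · 3 = 0
  Term 2 contributes -4 + 2 · 3 = 2
  Term 3 contributes 2 + 3 · 3 = 11
  Term 4 contributes 1 + 4 · 3 = 13
p(3) = ⊕ of these = min[-2, 0, 2, 11, 13] = -2.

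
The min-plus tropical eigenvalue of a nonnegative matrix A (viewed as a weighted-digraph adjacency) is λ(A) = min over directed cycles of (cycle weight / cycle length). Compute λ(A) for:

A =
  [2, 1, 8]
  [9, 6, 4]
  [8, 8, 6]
λ(A) = 2

Enumerate directed cycles and compute their means (weight / length). Sample:
  cycle 0 → 0: weight = 2, length = 1, mean = 2/1 ≈ 2.000
  cycle 1 → 1: weight = 6, length = 1, mean = 6/1 ≈ 6.000
  cycle 2 → 2: weight = 6, length = 1, mean = 6/1 ≈ 6.000
  cycle 0 → 1 → 0: weight = 10, length = 2, mean = 10/2 ≈ 5.000
  cycle 0 → 2 → 0: weight = 16, length = 2, mean = 16/2 ≈ 8.000
  cycle 1 → 0 → 1: weight = 10, length = 2, mean = 10/2 ≈ 5.000
Minimum mean = 2.000, attained e.g. along the cycle 0 → 0 with weight 2 and length 1. So λ(A) = 2/1 = 2.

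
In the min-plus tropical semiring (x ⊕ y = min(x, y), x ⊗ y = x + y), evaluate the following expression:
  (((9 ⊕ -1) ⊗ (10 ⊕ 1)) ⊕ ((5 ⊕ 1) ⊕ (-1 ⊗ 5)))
(((9 ⊕ -1) ⊗ (10 ⊕ 1)) ⊕ ((5 ⊕ 1) ⊕ (-1 ⊗ 5))) = 0

Expand innermost to outermost. Recall ⊕ takes the minimum of its arguments and ⊗ takes their sum. Working out the expression (((9 ⊕ -1) ⊗ (10 ⊕ 1)) ⊕ ((5 ⊕ 1) ⊕ (-1 ⊗ 5))) gives 0.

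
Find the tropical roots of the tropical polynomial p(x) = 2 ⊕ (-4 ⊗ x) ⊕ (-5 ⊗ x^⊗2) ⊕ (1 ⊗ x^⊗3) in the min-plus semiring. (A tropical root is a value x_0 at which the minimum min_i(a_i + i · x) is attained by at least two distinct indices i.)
Roots: {-6, 1, 6}

Each tropical root is a break point of the lower envelope of the lines y = a_i + i · x (there are 4 lines, with slopes 0, 1, ..., 3). Only the lines that attain the minimum somewhere contribute to roots; other lines are dominated. Here the surviving (envelope) indices are i = 3, i = 2, i = 1, i = 0.
Intersections between consecutive envelope lines give the roots: for adjacent envelope indices i < j the intersection is x = (a_i − a_j) / (j − i). Reading off the sorted break points: {-6, 1, 6}.
Verification: at each break x_0, at least two indices attain the minimum of min_i(a_i + i · x_0).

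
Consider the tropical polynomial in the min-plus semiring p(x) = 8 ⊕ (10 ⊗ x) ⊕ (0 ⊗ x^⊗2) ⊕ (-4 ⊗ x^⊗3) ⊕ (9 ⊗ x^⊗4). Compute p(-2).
p(-2) = -10

A tropical monomial a ⊗ x^⊗i evaluates to a + i · x. Evaluating each term at x = -2:
  Term 0 contributes 8 + 0 · -2 = 8
  Term 1 contributes 10 + 1 · -2 = 8
  Term 2 contributes 0 + 2 · -2 = -4
  Term 3 contributes -4 + 3 · -2 = -10
  Term 4 contributes 9 + 4 · -2 = 1
p(-2) = ⊕ of these = min[8, 8, -4, -10, 1] = -10.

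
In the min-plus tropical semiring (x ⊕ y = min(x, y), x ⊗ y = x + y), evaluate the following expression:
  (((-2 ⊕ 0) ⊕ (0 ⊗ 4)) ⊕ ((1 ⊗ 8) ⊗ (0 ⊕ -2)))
(((-2 ⊕ 0) ⊕ (0 ⊗ 4)) ⊕ ((1 ⊗ 8) ⊗ (0 ⊕ -2))) = -2

Expand innermost to outermost. Recall ⊕ takes the minimum of its arguments and ⊗ takes their sum. Working out the expression (((-2 ⊕ 0) ⊕ (0 ⊗ 4)) ⊕ ((1 ⊗ 8) ⊗ (0 ⊕ -2))) gives -2.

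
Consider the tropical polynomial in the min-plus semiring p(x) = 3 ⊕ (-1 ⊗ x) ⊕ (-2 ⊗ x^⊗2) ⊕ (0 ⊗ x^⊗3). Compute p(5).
p(5) = 3

A tropical monomial a ⊗ x^⊗i evaluates to a + i · x. Evaluating each term at x = 5:
  Term 0 contributes 3 + 0 · 5 = 3
  Term 1 contributes -1 + 1 · 5 = 4
  Term 2 contributes -2 + 2 · 5 = 8
  Term 3 contributes 0 + 3 · 5 = 15
p(5) = ⊕ of these = min[3, 4, 8, 15] = 3.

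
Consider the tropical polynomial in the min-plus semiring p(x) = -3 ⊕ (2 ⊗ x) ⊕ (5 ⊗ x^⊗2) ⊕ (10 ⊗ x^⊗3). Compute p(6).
p(6) = -3

A tropical monomial a ⊗ x^⊗i evaluates to a + i · x. Evaluating each term at x = 6:
  Term 0 contributes -3 + 0 · 6 = -3
  Term 1 contributes 2 + 1 · 6 = 8
  Term 2 contributes 5 + 2 · 6 = 17
  Term 3 contributes 10 + 3 · 6 = 28
p(6) = ⊕ of these = min[-3, 8, 17, 28] = -3.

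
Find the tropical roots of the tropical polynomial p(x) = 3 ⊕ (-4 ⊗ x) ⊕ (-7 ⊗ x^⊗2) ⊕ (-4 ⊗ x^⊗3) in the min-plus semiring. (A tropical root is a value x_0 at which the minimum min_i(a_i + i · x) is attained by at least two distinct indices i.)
Roots: {-3, 3, 7}

Each tropical root is a break point of the lower envelope of the lines y = a_i + i · x (there are 4 lines, with slopes 0, 1, ..., 3). Only the lines that attain the minimum somewhere contribute to roots; other lines are dominated. Here the surviving (envelope) indices are i = 3, i = 2, i = 1, i = 0.
Intersections between consecutive envelope lines give the roots: for adjacent envelope indices i < j the intersection is x = (a_i − a_j) / (j − i). Reading off the sorted break points: {-3, 3, 7}.
Verification: at each break x_0, at least two indices attain the minimum of min_i(a_i + i · x_0).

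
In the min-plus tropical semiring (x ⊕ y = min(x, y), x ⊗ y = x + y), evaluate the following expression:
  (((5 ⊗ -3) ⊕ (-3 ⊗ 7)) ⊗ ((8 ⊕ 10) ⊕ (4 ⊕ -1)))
(((5 ⊗ -3) ⊕ (-3 ⊗ 7)) ⊗ ((8 ⊕ 10) ⊕ (4 ⊕ -1))) = 1

Expand innermost to outermost. Recall ⊕ takes the minimum of its arguments and ⊗ takes their sum. Working out the expression (((5 ⊗ -3) ⊕ (-3 ⊗ 7)) ⊗ ((8 ⊕ 10) ⊕ (4 ⊕ -1))) gives 1.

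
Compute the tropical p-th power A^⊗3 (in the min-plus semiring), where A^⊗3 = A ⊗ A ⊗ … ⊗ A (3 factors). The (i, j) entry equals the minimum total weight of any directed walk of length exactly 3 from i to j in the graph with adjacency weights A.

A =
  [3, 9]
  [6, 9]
A^⊗3 =
  [9, 15]
  [12, 18]

Each entry (A^⊗3)_ij equals the minimum over all length-3 walks i = v_0 → v_1 → … → v_3 = j of Σ_t A[v_t][v_{t+1}]. For example, for (i, j) = (0, 1) we minimise over 4 possible intermediate vertex sequences; the minimum is 15, attained along the walk 0 → 0 → 0 → 1.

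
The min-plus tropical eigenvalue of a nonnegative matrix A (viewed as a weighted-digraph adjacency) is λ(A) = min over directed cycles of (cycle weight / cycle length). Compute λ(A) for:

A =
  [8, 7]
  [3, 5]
λ(A) = 5

Enumerate directed cycles and compute their means (weight / length). Sample:
  cycle 0 → 0: weight = 8, length = 1, mean = 8/1 ≈ 8.000
  cycle 1 → 1: weight = 5, length = 1, mean = 5/1 ≈ 5.000
  cycle 0 → 1 → 0: weight = 10, length = 2, mean = 10/2 ≈ 5.000
  cycle 1 → 0 → 1: weight = 10, length = 2, mean = 10/2 ≈ 5.000
Minimum mean = 5.000, attained e.g. along the cycle 1 → 1 with weight 5 and length 1. So λ(A) = 5/1 = 5.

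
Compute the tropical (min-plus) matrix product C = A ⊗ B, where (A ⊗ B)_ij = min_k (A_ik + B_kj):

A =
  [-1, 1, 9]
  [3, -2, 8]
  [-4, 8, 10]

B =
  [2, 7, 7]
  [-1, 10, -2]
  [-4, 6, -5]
A ⊗ B =
  [0, 6, -1]
  [-3, 8, -4]
  [-2, 3, 3]

Apply the min-plus product entry-by-entry:
  C[0][0] = min over k of (A[0][0] + B[0][0] = -1 + 2 = 1, A[0][1] + B[1][0] = 1 + -1 = 0, A[0][2] + B[2][0] = 9 + -4 = 5) = 0 (attained at k = 1)
  C[0][1] = min over k of (A[0][0] + B[0][1] = -1 + 7 = 6, A[0][1] + B[1][1] = 1 + 10 = 11, A[0][2] + B[2][1] = 9 + 6 = 15) = 6 (attained at k = 0)
  C[0][2] = min over k of (A[0][0] + B[0][2] = -1 + 7 = 6, A[0][1] + B[1][2] = 1 + -2 = -1, A[0][2] + B[2][2] = 9 + -5 = 4) = -1 (attained at k = 1)
  C[1][0] = min over k of (A[1][0] + B[0][0] = 3 + 2 = 5, A[1][1] + B[1][0] = -2 + -1 = -3, A[1][2] + B[2][0] = 8 + -4 = 4) = -3 (attained at k = 1)
  C[1][1] = min over k of (A[1][0] + B[0][1] = 3 + 7 = 10, A[1][1] + B[1][1] = -2 + 10 = 8, A[1][2] + B[2][1] = 8 + 6 = 14) = 8 (attained at k = 1)
  C[1][2] = min over k of (A[1][0] + B[0][2] = 3 + 7 = 10, A[1][1] + B[1][2] = -2 + -2 = -4, A[1][2] + B[2][2] = 8 + -5 = 3) = -4 (attained at k = 1)
  C[2][0] = min over k of (A[2][0] + B[0][0] = -4 + 2 = -2, A[2][1] + B[1][0] = 8 + -1 = 7, A[2][2] + B[2][0] = 10 + -4 = 6) = -2 (attained at k = 0)
  C[2][1] = min over k of (A[2][0] + B[0][1] = -4 + 7 = 3, A[2][1] + B[1][1] = 8 + 10 = 18, A[2][2] + B[2][1] = 10 + 6 = 16) = 3 (attained at k = 0)
  C[2][2] = min over k of (A[2][0] + B[0][2] = -4 + 7 = 3, A[2][1] + B[1][2] = 8 + -2 = 6, A[2][2] + B[2][2] = 10 + -5 = 5) = 3 (attained at k = 0)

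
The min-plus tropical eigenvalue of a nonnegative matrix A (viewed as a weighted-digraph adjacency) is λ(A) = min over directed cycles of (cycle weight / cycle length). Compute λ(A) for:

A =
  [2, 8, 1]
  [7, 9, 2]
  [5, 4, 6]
λ(A) = 2

Enumerate directed cycles and compute their means (weight / length). Sample:
  cycle 0 → 0: weight = 2, length = 1, mean = 2/1 ≈ 2.000
  cycle 1 → 1: weight = 9, length = 1, mean = 9/1 ≈ 9.000
  cycle 2 → 2: weight = 6, length = 1, mean = 6/1 ≈ 6.000
  cycle 0 → 1 → 0: weight = 15, length = 2, mean = 15/2 ≈ 7.500
  cycle 0 → 2 → 0: weight = 6, length = 2, mean = 6/2 ≈ 3.000
  cycle 1 → 0 → 1: weight = 15, length = 2, mean = 15/2 ≈ 7.500
Minimum mean = 2.000, attained e.g. along the cycle 0 → 0 with weight 2 and length 1. So λ(A) = 2/1 = 2.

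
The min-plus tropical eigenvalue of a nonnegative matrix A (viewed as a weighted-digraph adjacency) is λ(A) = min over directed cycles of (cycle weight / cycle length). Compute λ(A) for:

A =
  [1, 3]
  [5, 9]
λ(A) = 1

Enumerate directed cycles and compute their means (weight / length). Sample:
  cycle 0 → 0: weight = 1, length = 1, mean = 1/1 ≈ 1.000
  cycle 1 → 1: weight = 9, length = 1, mean = 9/1 ≈ 9.000
  cycle 0 → 1 → 0: weight = 8, length = 2, mean = 8/2 ≈ 4.000
  cycle 1 → 0 → 1: weight = 8, length = 2, mean = 8/2 ≈ 4.000
Minimum mean = 1.000, attained e.g. along the cycle 0 → 0 with weight 1 and length 1. So λ(A) = 1/1 = 1.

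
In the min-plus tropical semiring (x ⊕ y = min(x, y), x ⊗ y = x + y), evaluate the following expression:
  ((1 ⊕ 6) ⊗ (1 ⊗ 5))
((1 ⊕ 6) ⊗ (1 ⊗ 5)) = 7

Expand innermost to outermost. Recall ⊕ takes the minimum of its arguments and ⊗ takes their sum. Working out the expression ((1 ⊕ 6) ⊗ (1 ⊗ 5)) gives 7.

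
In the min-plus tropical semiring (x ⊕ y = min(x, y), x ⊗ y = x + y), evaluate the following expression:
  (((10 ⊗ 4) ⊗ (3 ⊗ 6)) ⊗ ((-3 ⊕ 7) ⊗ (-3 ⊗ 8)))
(((10 ⊗ 4) ⊗ (3 ⊗ 6)) ⊗ ((-3 ⊕ 7) ⊗ (-3 ⊗ 8))) = 25

Expand innermost to outermost. Recall ⊕ takes the minimum of its arguments and ⊗ takes their sum. Working out the expression (((10 ⊗ 4) ⊗ (3 ⊗ 6)) ⊗ ((-3 ⊕ 7) ⊗ (-3 ⊗ 8))) gives 25.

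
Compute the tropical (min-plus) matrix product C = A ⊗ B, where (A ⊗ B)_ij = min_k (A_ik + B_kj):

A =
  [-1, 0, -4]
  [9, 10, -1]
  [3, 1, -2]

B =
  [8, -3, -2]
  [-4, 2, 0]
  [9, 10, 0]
A ⊗ B =
  [-4, -4, -4]
  [6, 6, -1]
  [-3, 0, -2]

Apply the min-plus product entry-by-entry:
  C[0][0] = min over k of (A[0][0] + B[0][0] = -1 + 8 = 7, A[0][1] + B[1][0] = 0 + -4 = -4, A[0][2] + B[2][0] = -4 + 9 = 5) = -4 (attained at k = 1)
  C[0][1] = min over k of (A[0][0] + B[0][1] = -1 + -3 = -4, A[0][1] + B[1][1] = 0 + 2 = 2, A[0][2] + B[2][1] = -4 + 10 = 6) = -4 (attained at k = 0)
  C[0][2] = min over k of (A[0][0] + B[0][2] = -1 + -2 = -3, A[0][1] + B[1][2] = 0 + 0 = 0, A[0][2] + B[2][2] = -4 + 0 = -4) = -4 (attained at k = 2)
  C[1][0] = min over k of (A[1][0] + B[0][0] = 9 + 8 = 17, A[1][1] + B[1][0] = 10 + -4 = 6, A[1][2] + B[2][0] = -1 + 9 = 8) = 6 (attained at k = 1)
  C[1][1] = min over k of (A[1][0] + B[0][1] = 9 + -3 = 6, A[1][1] + B[1][1] = 10 + 2 = 12, A[1][2] + B[2][1] = -1 + 10 = 9) = 6 (attained at k = 0)
  C[1][2] = min over k of (A[1][0] + B[0][2] = 9 + -2 = 7, A[1][1] + B[1][2] = 10 + 0 = 10, A[1][2] + B[2][2] = -1 + 0 = -1) = -1 (attained at k = 2)
  C[2][0] = min over k of (A[2][0] + B[0][0] = 3 + 8 = 11, A[2][1] + B[1][0] = 1 + -4 = -3, A[2][2] + B[2][0] = -2 + 9 = 7) = -3 (attained at k = 1)
  C[2][1] = min over k of (A[2][0] + B[0][1] = 3 + -3 = 0, A[2][1] + B[1][1] = 1 + 2 = 3, A[2][2] + B[2][1] = -2 + 10 = 8) = 0 (attained at k = 0)
  C[2][2] = min over k of (A[2][0] + B[0][2] = 3 + -2 = 1, A[2][1] + B[1][2] = 1 + 0 = 1, A[2][2] + B[2][2] = -2 + 0 = -2) = -2 (attained at k = 2)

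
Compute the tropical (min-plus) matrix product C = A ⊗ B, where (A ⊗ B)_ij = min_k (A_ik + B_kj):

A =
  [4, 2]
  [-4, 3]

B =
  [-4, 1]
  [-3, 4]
A ⊗ B =
  [-1, 5]
  [-8, -3]

Apply the min-plus product entry-by-entry:
  C[0][0] = min over k of (A[0][0] + B[0][0] = 4 + -4 = 0, A[0][1] + B[1][0] = 2 + -3 = -1) = -1 (attained at k = 1)
  C[0][1] = min over k of (A[0][0] + B[0][1] = 4 + 1 = 5, A[0][1] + B[1][1] = 2 + 4 = 6) = 5 (attained at k = 0)
  C[1][0] = min over k of (A[1][0] + B[0][0] = -4 + -4 = -8, A[1][1] + B[1][0] = 3 + -3 = 0) = -8 (attained at k = 0)
  C[1][1] = min over k of (A[1][0] + B[0][1] = -4 + 1 = -3, A[1][1] + B[1][1] = 3 + 4 = 7) = -3 (attained at k = 0)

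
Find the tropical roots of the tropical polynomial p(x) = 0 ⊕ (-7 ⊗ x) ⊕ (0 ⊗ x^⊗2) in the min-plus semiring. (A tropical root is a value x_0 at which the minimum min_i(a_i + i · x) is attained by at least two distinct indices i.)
Roots: {-7, 7}

Each tropical root is a break point of the lower envelope of the lines y = a_i + i · x (there are 3 lines, with slopes 0, 1, ..., 2). Only the lines that attain the minimum somewhere contribute to roots; other lines are dominated. Here the surviving (envelope) indices are i = 2, i = 1, i = 0.
Intersections between consecutive envelope lines give the roots: for adjacent envelope indices i < j the intersection is x = (a_i − a_j) / (j − i). Reading off the sorted break points: {-7, 7}.
Verification: at each break x_0, at least two indices attain the minimum of min_i(a_i + i · x_0).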